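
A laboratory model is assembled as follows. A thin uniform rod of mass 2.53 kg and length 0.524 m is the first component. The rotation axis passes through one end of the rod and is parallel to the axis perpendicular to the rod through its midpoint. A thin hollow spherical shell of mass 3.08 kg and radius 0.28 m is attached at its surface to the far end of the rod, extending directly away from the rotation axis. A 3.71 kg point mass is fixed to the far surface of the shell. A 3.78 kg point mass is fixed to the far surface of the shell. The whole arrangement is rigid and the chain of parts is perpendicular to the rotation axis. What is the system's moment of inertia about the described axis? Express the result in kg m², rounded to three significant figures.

Thin rod: I_cm = (1/12)ML² = (1/12)(2.53)(0.524)² = 0.05789 kg m²; centre at d = 0.262 m, so I = I_cm + Md² gives I = 0.05789 + (2.53)(0.262)² = 0.23156 kg m².
Spherical shell: I_cm = (2/3)MR² = (2/3)(3.08)(0.28)² = 0.16098 kg m²; centre at d = 0.262 + 0.262 + 0.28 = 0.804 m, so I = I_cm + Md² gives I = 0.16098 + (3.08)(0.804)² = 2.1519 kg m².
Point mass: I_cm = 0; centre at d = 0.262 + 0.262 + 0.28 + 0.28 = 1.084 m, so I = I_cm + Md² gives I = 0 + (3.71)(1.084)² = 4.3595 kg m².
Point mass: I_cm = 0; centre at d = 0.262 + 0.262 + 0.28 + 0.28 = 1.084 m, so I = I_cm + Md² gives I = 0 + (3.78)(1.084)² = 4.4417 kg m².
Total I = 0.23156 + 2.1519 + 4.3595 + 4.4417 = 11.185 kg m².

11.2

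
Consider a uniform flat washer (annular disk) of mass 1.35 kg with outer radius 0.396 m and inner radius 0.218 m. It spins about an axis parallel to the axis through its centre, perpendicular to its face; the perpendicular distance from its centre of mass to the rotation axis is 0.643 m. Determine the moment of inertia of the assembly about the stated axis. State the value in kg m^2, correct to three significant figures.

I_cm = (1/2)M(R²+r²) = (1/2)(1.35)[(0.396)² + (0.218)²] = 0.13793 kg m^2; centre at d = 0.643 m, so the parallel axis theorem gives I = 0.13793 + (1.35)(0.643)² = 0.69609 kg m^2.

0.696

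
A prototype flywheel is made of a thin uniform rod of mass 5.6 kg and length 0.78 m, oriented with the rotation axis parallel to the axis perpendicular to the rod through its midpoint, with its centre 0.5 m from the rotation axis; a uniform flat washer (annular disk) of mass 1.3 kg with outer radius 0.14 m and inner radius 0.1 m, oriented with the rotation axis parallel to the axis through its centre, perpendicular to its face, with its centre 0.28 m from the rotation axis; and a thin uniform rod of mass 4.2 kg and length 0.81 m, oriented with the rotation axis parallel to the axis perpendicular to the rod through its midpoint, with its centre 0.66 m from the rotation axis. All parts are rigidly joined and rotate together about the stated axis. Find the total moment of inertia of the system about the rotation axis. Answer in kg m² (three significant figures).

Thin rod: I_cm = (1/12)ML² = (1/12)(5.6)(0.78)² = 0.28392 kg m²; centre at d = 0.5 m, so the parallel axis theorem gives I = 0.28392 + (5.6)(0.5)² = 1.6839 kg m².
Annular disk: I_cm = (1/2)M(R²+r²) = (1/2)(1.3)[(0.14)² + (0.1)²] = 0.01924 kg m²; centre at d = 0.28 m, so the parallel axis theorem gives I = 0.01924 + (1.3)(0.28)² = 0.12116 kg m².
Thin rod: I_cm = (1/12)ML² = (1/12)(4.2)(0.81)² = 0.22964 kg m²; centre at d = 0.66 m, so the parallel axis theorem gives I = 0.22964 + (4.2)(0.66)² = 2.0592 kg m².
Total I = 1.6839 + 0.12116 + 2.0592 = 3.8642 kg m².

3.86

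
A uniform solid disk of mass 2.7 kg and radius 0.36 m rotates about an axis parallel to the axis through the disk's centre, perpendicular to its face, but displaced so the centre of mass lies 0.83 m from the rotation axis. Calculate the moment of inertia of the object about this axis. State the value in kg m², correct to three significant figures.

2.03

I_cm = (1/2)MR² = (1/2)(2.7)(0.36)² = 0.17496 kg m²; centre at d = 0.83 m, so the parallel axis theorem gives I = 0.17496 + (2.7)(0.83)² = 2.035 kg m².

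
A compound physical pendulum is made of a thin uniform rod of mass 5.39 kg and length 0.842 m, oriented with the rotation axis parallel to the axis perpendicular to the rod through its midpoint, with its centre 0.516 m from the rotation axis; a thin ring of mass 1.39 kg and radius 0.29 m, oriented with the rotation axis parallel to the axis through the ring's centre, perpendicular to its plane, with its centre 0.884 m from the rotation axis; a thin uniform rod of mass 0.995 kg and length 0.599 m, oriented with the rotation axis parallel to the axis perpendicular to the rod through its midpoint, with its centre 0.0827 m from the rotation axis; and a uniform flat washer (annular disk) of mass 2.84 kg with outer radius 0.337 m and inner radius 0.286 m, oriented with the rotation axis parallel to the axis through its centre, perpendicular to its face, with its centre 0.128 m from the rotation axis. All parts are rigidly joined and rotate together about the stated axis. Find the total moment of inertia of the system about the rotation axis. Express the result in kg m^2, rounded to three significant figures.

3.32

Thin rod: I_cm = (1/12)ML² = (1/12)(5.39)(0.842)² = 0.31844 kg m^2; centre at d = 0.516 m, so the parallel axis theorem gives I = 0.31844 + (5.39)(0.516)² = 1.7536 kg m^2.
Thin ring: I_cm = MR² = (1.39)(0.29)² = 0.1169 kg m^2; centre at d = 0.884 m, so the parallel axis theorem gives I = 0.1169 + (1.39)(0.884)² = 1.2031 kg m^2.
Thin rod: I_cm = (1/12)ML² = (1/12)(0.995)(0.599)² = 0.029751 kg m^2; centre at d = 0.0827 m, so the parallel axis theorem gives I = 0.029751 + (0.995)(0.0827)² = 0.036556 kg m^2.
Annular disk: I_cm = (1/2)M(R²+r²) = (1/2)(2.84)[(0.337)² + (0.286)²] = 0.27742 kg m^2; centre at d = 0.128 m, so the parallel axis theorem gives I = 0.27742 + (2.84)(0.128)² = 0.32395 kg m^2.
Total I = 1.7536 + 1.2031 + 0.036556 + 0.32395 = 3.3172 kg m^2.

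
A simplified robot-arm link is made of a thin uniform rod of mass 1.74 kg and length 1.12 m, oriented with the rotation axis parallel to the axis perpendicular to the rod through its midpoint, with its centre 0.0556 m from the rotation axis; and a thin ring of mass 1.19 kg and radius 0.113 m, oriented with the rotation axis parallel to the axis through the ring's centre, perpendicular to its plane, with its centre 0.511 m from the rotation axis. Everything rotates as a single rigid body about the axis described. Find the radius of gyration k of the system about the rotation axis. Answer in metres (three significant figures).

Thin rod: I_cm = (1/12)ML² = (1/12)(1.74)(1.12)² = 0.18189 kg·m²; centre at d = 0.0556 m, so the parallel axis theorem gives I = 0.18189 + (1.74)(0.0556)² = 0.18727 kg·m².
Thin ring: I_cm = MR² = (1.19)(0.113)² = 0.015195 kg·m²; centre at d = 0.511 m, so the parallel axis theorem gives I = 0.015195 + (1.19)(0.511)² = 0.32593 kg·m².
Total I = 0.5132 kg·m²; total mass M = 2.93 kg.
k = √(I/M) = √(0.5132/2.93) = 0.41851 m.

0.419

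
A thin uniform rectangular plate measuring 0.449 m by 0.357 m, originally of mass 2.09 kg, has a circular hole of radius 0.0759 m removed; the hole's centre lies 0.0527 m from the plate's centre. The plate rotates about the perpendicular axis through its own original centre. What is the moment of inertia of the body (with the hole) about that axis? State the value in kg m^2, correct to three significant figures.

Unpierced body about its centre: I₀ = (1/12)M(a²+b²) = (1/12)(2.09)[(0.449)² + (0.357)²] = 0.05731 kg m^2.
The removed disk has mass m = M·πr²/(ab) = (2.09)·π(0.0759)²/(0.449·0.357) = 0.23597 kg (same uniform areal density).
Its moment of inertia about the rotation axis (parallel-axis theorem): I_hole = (1/2)mr² + md² = (1/2)(0.23597)(0.0759)² + (0.23597)(0.0527)² = 0.0013351 kg m^2.
Treating the hole as negative mass, I = I₀ − I_hole = 0.05731 − 0.0013351 = 0.055974 kg m^2.

0.0560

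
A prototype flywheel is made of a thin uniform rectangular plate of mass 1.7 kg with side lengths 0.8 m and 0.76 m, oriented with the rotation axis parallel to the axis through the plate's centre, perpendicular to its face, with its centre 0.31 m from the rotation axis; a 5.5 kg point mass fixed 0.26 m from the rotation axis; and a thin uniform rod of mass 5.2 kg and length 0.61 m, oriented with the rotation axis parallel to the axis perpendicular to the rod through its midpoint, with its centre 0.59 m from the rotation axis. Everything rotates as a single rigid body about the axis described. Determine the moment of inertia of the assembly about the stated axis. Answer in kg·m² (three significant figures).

Rectangular plate: I_cm = (1/12)M(a²+b²) = (1/12)(1.7)[(0.8)² + (0.76)²] = 0.17249 kg·m²; centre at d = 0.31 m, so I = I_cm + Md² gives I = 0.17249 + (1.7)(0.31)² = 0.33586 kg·m².
Point mass: I_cm = 0; centre at d = 0.26 m, so I = I_cm + Md² gives I = 0 + (5.5)(0.26)² = 0.3718 kg·m².
Thin rod: I_cm = (1/12)ML² = (1/12)(5.2)(0.61)² = 0.16124 kg·m²; centre at d = 0.59 m, so I = I_cm + Md² gives I = 0.16124 + (5.2)(0.59)² = 1.9714 kg·m².
Total I = 0.33586 + 0.3718 + 1.9714 = 2.679 kg·m².

2.68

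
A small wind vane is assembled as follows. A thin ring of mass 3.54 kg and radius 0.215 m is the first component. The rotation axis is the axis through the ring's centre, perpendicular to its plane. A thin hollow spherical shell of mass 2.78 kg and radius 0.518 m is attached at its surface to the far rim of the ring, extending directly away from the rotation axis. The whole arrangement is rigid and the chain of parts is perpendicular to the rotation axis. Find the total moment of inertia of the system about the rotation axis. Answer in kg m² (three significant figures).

Thin ring: I_cm = MR² = (3.54)(0.215)² = 0.16364 kg m²; axis through the centre, so I = 0.16364 kg m².
Spherical shell: I_cm = (2/3)MR² = (2/3)(2.78)(0.518)² = 0.49729 kg m²; centre at d = 0.215 + 0.518 = 0.733 m, so the parallel axis theorem gives I = 0.49729 + (2.78)(0.733)² = 1.991 kg m².
Total I = 0.16364 + 1.991 = 2.1546 kg m².

2.15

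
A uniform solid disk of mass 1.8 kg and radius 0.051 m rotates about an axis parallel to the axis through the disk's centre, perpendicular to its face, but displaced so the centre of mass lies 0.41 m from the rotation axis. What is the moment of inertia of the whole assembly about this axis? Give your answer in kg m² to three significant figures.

I_cm = (1/2)MR² = (1/2)(1.8)(0.051)² = 0.0023409 kg m²; centre at d = 0.41 m, so the parallel axis theorem gives I = 0.0023409 + (1.8)(0.41)² = 0.30492 kg m².

0.305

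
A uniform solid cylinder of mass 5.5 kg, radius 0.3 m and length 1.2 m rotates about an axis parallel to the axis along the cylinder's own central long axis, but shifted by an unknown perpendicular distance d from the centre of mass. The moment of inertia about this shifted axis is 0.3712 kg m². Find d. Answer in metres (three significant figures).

About the centre-of-mass axis, I_cm = (1/2)MR² = (1/2)(5.5)(0.3)² = 0.2475 kg m².
Parallel axis theorem: I = I_cm + Md², so Md² = 0.3712 − 0.2475 = 0.1237 kg m².
d = √(0.1237 / 5.5) = 0.14997 m.

0.150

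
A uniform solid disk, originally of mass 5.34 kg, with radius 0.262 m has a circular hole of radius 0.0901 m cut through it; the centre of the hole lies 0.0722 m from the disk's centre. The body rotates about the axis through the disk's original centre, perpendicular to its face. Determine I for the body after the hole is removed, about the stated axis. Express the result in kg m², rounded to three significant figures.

0.177

Unpierced body about its centre: I₀ = (1/2)MR² = (1/2)(5.34)(0.262)² = 0.18328 kg m².
The removed disk has mass m = M·(r/R)² = (5.34)(0.0901/0.262)² = 0.63152 kg (same uniform areal density).
Its moment of inertia about the rotation axis (parallel-axis theorem): I_hole = (1/2)mr² + md² = (1/2)(0.63152)(0.0901)² + (0.63152)(0.0722)² = 0.0058554 kg m².
Treating the hole as negative mass, I = I₀ − I_hole = 0.18328 − 0.0058554 = 0.17742 kg m².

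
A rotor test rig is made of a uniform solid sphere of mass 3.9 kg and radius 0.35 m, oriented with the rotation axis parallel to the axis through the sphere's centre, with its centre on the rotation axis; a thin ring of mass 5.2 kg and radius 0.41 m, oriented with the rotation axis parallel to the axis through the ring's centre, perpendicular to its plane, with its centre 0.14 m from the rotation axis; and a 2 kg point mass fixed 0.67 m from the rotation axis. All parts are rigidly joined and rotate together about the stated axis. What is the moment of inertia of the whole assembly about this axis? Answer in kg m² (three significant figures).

2.06

Solid sphere: I_cm = (2/5)MR² = (2/5)(3.9)(0.35)² = 0.1911 kg m²; axis through the centre, so I = 0.1911 kg m².
Thin ring: I_cm = MR² = (5.2)(0.41)² = 0.87412 kg m²; centre at d = 0.14 m, so the parallel axis theorem gives I = 0.87412 + (5.2)(0.14)² = 0.97604 kg m².
Point mass: I_cm = 0; centre at d = 0.67 m, so the parallel axis theorem gives I = 0 + (2)(0.67)² = 0.8978 kg m².
Total I = 0.1911 + 0.97604 + 0.8978 = 2.0649 kg m².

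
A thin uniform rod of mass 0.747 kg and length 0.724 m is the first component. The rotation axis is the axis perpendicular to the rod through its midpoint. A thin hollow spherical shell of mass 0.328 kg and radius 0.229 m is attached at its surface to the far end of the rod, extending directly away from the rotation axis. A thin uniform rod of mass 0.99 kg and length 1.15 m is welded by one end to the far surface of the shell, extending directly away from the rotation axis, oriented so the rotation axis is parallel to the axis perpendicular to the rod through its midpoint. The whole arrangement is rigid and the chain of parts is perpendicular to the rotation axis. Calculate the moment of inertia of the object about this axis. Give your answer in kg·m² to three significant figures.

2.19

Thin rod: I_cm = (1/12)ML² = (1/12)(0.747)(0.724)² = 0.03263 kg·m²; axis through the centre, so I = 0.03263 kg·m².
Spherical shell: I_cm = (2/3)MR² = (2/3)(0.328)(0.229)² = 0.011467 kg·m²; centre at d = 0.362 + 0.229 = 0.591 m, so I = I_cm + Md² gives I = 0.011467 + (0.328)(0.591)² = 0.12603 kg·m².
Thin rod: I_cm = (1/12)ML² = (1/12)(0.99)(1.15)² = 0.10911 kg·m²; centre at d = 0.362 + 0.229 + 0.229 + 0.575 = 1.395 m, so I = I_cm + Md² gives I = 0.10911 + (0.99)(1.395)² = 2.0357 kg·m².
Total I = 0.03263 + 0.12603 + 2.0357 = 2.1943 kg·m².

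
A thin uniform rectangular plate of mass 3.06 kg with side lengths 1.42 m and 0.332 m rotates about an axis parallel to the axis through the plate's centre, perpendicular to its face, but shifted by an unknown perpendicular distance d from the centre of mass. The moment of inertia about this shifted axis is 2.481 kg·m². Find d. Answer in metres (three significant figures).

0.796

About the centre-of-mass axis, I_cm = (1/12)M(a²+b²) = (1/12)(3.06)[(1.42)² + (0.332)²] = 0.54229 kg·m².
Parallel axis theorem: I = I_cm + Md², so Md² = 2.481 − 0.54229 = 1.9387 kg·m².
d = √(1.9387 / 3.06) = 0.79597 m.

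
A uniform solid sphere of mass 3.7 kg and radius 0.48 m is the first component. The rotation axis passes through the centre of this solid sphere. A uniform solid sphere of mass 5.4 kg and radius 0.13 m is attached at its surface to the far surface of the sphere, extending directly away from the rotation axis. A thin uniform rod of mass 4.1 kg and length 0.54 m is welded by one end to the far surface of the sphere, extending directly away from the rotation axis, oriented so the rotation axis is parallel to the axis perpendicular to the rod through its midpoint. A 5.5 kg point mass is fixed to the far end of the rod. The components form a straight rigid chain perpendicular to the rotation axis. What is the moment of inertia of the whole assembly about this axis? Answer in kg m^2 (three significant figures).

Solid sphere: I_cm = (2/5)MR² = (2/5)(3.7)(0.48)² = 0.34099 kg m^2; axis through the centre, so I = 0.34099 kg m^2.
Solid sphere: I_cm = (2/5)MR² = (2/5)(5.4)(0.13)² = 0.036504 kg m^2; centre at d = 0.48 + 0.13 = 0.61 m, so I = I_cm + Md² gives I = 0.036504 + (5.4)(0.61)² = 2.0458 kg m^2.
Thin rod: I_cm = (1/12)ML² = (1/12)(4.1)(0.54)² = 0.09963 kg m^2; centre at d = 0.48 + 0.13 + 0.13 + 0.27 = 1.01 m, so I = I_cm + Md² gives I = 0.09963 + (4.1)(1.01)² = 4.282 kg m^2.
Point mass: I_cm = 0; centre at d = 0.48 + 0.13 + 0.13 + 0.27 + 0.27 = 1.28 m, so I = I_cm + Md² gives I = 0 + (5.5)(1.28)² = 9.0112 kg m^2.
Total I = 0.34099 + 2.0458 + 4.282 + 9.0112 = 15.68 kg m^2.

15.7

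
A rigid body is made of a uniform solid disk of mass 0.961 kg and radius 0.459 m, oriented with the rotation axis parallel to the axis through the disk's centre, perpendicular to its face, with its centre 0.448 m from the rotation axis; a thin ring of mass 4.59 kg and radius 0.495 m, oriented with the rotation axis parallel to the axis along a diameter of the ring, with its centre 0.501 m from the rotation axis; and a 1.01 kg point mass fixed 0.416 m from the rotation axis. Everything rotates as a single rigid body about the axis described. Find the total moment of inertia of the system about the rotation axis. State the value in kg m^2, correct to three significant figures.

Solid disk: I_cm = (1/2)MR² = (1/2)(0.961)(0.459)² = 0.10123 kg m^2; centre at d = 0.448 m, so the parallel axis theorem gives I = 0.10123 + (0.961)(0.448)² = 0.29411 kg m^2.
Thin ring: I_cm = (1/2)MR² = (1/2)(4.59)(0.495)² = 0.56233 kg m^2; centre at d = 0.501 m, so the parallel axis theorem gives I = 0.56233 + (4.59)(0.501)² = 1.7144 kg m^2.
Point mass: I_cm = 0; centre at d = 0.416 m, so the parallel axis theorem gives I = 0 + (1.01)(0.416)² = 0.17479 kg m^2.
Total I = 0.29411 + 1.7144 + 0.17479 = 2.1833 kg m^2.

2.18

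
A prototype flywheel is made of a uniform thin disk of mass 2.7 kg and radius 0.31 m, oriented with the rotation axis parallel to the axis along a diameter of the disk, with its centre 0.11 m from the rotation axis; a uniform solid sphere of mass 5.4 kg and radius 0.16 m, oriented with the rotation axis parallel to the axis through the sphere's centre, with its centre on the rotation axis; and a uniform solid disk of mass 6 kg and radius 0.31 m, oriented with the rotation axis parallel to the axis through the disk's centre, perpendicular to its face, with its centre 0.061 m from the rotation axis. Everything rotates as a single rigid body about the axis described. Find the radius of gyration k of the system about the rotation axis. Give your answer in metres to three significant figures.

0.181

Thin disk: I_cm = (1/4)MR² = (1/4)(2.7)(0.31)² = 0.064868 kg·m²; centre at d = 0.11 m, so the parallel axis theorem gives I = 0.064868 + (2.7)(0.11)² = 0.097538 kg·m².
Solid sphere: I_cm = (2/5)MR² = (2/5)(5.4)(0.16)² = 0.055296 kg·m²; axis through the centre, so I = 0.055296 kg·m².
Solid disk: I_cm = (1/2)MR² = (1/2)(6)(0.31)² = 0.2883 kg·m²; centre at d = 0.061 m, so the parallel axis theorem gives I = 0.2883 + (6)(0.061)² = 0.31063 kg·m².
Total I = 0.46346 kg·m²; total mass M = 14.1 kg.
k = √(I/M) = √(0.46346/14.1) = 0.1813 m.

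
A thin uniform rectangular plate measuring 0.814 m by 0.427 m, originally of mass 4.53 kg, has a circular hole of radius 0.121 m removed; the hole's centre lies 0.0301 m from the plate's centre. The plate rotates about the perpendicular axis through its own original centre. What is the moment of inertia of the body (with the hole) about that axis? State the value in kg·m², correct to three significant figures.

Unpierced body about its centre: I₀ = (1/12)M(a²+b²) = (1/12)(4.53)[(0.814)² + (0.427)²] = 0.31896 kg·m².
The removed disk has mass m = M·πr²/(ab) = (4.53)·π(0.121)²/(0.814·0.427) = 0.59947 kg (same uniform areal density).
Its moment of inertia about the rotation axis (parallel-axis theorem): I_hole = (1/2)mr² + md² = (1/2)(0.59947)(0.121)² + (0.59947)(0.0301)² = 0.0049315 kg·m².
Treating the hole as negative mass, I = I₀ − I_hole = 0.31896 − 0.0049315 = 0.31403 kg·m².

0.314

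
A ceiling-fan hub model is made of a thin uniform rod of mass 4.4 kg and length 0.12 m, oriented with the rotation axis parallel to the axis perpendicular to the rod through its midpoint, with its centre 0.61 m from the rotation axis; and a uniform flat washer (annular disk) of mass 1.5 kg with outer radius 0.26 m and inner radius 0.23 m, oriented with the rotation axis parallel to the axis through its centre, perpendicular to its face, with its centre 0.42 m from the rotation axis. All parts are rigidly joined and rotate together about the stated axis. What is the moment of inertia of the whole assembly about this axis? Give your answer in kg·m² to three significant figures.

2.00

Thin rod: I_cm = (1/12)ML² = (1/12)(4.4)(0.12)² = 0.00528 kg·m²; centre at d = 0.61 m, so the parallel axis theorem gives I = 0.00528 + (4.4)(0.61)² = 1.6425 kg·m².
Annular disk: I_cm = (1/2)M(R²+r²) = (1/2)(1.5)[(0.26)² + (0.23)²] = 0.090375 kg·m²; centre at d = 0.42 m, so the parallel axis theorem gives I = 0.090375 + (1.5)(0.42)² = 0.35497 kg·m².
Total I = 1.6425 + 0.35497 = 1.9975 kg·m².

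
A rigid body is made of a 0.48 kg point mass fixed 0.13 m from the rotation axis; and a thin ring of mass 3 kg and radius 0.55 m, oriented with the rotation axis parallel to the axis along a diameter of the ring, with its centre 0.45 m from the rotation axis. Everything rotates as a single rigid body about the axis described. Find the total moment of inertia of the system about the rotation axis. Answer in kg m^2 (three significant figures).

1.07

Point mass: I_cm = 0; centre at d = 0.13 m, so the parallel axis theorem gives I = 0 + (0.48)(0.13)² = 0.008112 kg m^2.
Thin ring: I_cm = (1/2)MR² = (1/2)(3)(0.55)² = 0.45375 kg m^2; centre at d = 0.45 m, so the parallel axis theorem gives I = 0.45375 + (3)(0.45)² = 1.0613 kg m^2.
Total I = 0.008112 + 1.0613 = 1.0694 kg m^2.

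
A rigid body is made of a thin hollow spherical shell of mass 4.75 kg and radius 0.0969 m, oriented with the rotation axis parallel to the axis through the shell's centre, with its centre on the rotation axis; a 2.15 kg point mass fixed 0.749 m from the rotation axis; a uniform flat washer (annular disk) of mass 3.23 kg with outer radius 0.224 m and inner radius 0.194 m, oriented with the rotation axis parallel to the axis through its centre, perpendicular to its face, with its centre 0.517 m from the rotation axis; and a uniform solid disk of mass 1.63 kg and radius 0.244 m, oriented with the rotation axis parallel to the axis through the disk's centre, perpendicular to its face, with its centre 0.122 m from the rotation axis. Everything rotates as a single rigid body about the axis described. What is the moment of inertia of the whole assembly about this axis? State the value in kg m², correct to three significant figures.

Spherical shell: I_cm = (2/3)MR² = (2/3)(4.75)(0.0969)² = 0.029734 kg m²; axis through the centre, so I = 0.029734 kg m².
Point mass: I_cm = 0; centre at d = 0.749 m, so I = I_cm + Md² gives I = 0 + (2.15)(0.749)² = 1.2062 kg m².
Annular disk: I_cm = (1/2)M(R²+r²) = (1/2)(3.23)[(0.224)² + (0.194)²] = 0.14182 kg m²; centre at d = 0.517 m, so I = I_cm + Md² gives I = 0.14182 + (3.23)(0.517)² = 1.0052 kg m².
Solid disk: I_cm = (1/2)MR² = (1/2)(1.63)(0.244)² = 0.048522 kg m²; centre at d = 0.122 m, so I = I_cm + Md² gives I = 0.048522 + (1.63)(0.122)² = 0.072783 kg m².
Total I = 0.029734 + 1.2062 + 1.0052 + 0.072783 = 2.3138 kg m².

2.31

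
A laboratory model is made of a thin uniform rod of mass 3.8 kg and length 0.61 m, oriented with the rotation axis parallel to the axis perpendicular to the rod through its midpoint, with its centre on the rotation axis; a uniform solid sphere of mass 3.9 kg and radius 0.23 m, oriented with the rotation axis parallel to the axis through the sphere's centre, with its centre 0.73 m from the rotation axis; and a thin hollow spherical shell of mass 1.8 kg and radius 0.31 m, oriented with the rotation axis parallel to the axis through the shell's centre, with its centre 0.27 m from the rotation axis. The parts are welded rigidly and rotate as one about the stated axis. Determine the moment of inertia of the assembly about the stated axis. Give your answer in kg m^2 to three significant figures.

2.53

Thin rod: I_cm = (1/12)ML² = (1/12)(3.8)(0.61)² = 0.11783 kg m^2; axis through the centre, so I = 0.11783 kg m^2.
Solid sphere: I_cm = (2/5)MR² = (2/5)(3.9)(0.23)² = 0.082524 kg m^2; centre at d = 0.73 m, so I = I_cm + Md² gives I = 0.082524 + (3.9)(0.73)² = 2.1608 kg m^2.
Spherical shell: I_cm = (2/3)MR² = (2/3)(1.8)(0.31)² = 0.11532 kg m^2; centre at d = 0.27 m, so I = I_cm + Md² gives I = 0.11532 + (1.8)(0.27)² = 0.24654 kg m^2.
Total I = 0.11783 + 2.1608 + 0.24654 = 2.5252 kg m^2.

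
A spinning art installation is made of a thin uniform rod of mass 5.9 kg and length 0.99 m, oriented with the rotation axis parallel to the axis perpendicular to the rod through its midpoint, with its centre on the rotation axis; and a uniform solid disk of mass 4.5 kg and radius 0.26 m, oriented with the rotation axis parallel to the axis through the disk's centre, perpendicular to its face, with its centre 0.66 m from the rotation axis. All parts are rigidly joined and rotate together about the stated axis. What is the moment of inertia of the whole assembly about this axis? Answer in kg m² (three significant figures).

Thin rod: I_cm = (1/12)ML² = (1/12)(5.9)(0.99)² = 0.48188 kg m²; axis through the centre, so I = 0.48188 kg m².
Solid disk: I_cm = (1/2)MR² = (1/2)(4.5)(0.26)² = 0.1521 kg m²; centre at d = 0.66 m, so I = I_cm + Md² gives I = 0.1521 + (4.5)(0.66)² = 2.1123 kg m².
Total I = 0.48188 + 2.1123 = 2.5942 kg m².

2.59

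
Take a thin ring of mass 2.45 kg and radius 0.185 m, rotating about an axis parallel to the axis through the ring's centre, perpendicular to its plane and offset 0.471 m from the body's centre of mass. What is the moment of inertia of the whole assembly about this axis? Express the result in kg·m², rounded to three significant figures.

0.627

I_cm = MR² = (2.45)(0.185)² = 0.083851 kg·m²; centre at d = 0.471 m, so I = I_cm + Md² gives I = 0.083851 + (2.45)(0.471)² = 0.62736 kg·m².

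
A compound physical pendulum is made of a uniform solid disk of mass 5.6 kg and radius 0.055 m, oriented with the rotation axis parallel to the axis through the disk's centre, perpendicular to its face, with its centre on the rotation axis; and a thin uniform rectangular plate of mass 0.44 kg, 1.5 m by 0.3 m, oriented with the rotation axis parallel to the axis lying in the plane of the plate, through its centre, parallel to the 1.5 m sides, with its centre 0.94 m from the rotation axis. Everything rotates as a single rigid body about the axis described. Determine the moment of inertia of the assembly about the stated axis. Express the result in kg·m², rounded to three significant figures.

Solid disk: I_cm = (1/2)MR² = (1/2)(5.6)(0.055)² = 0.00847 kg·m²; axis through the centre, so I = 0.00847 kg·m².
Rectangular plate: I_cm = (1/12)Mb² = (1/12)(0.44)(0.3)² = 0.0033 kg·m²; centre at d = 0.94 m, so I = I_cm + Md² gives I = 0.0033 + (0.44)(0.94)² = 0.39208 kg·m².
Total I = 0.00847 + 0.39208 = 0.40055 kg·m².

0.401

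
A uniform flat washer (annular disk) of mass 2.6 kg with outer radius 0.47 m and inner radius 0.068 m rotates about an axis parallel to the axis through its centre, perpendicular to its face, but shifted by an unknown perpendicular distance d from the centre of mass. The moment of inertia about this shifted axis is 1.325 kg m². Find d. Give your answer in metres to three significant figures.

About the centre-of-mass axis, I_cm = (1/2)M(R²+r²) = (1/2)(2.6)[(0.47)² + (0.068)²] = 0.29318 kg m².
Parallel axis theorem: I = I_cm + Md², so Md² = 1.325 − 0.29318 = 1.0318 kg m².
d = √(1.0318 / 2.6) = 0.62996 m.

0.630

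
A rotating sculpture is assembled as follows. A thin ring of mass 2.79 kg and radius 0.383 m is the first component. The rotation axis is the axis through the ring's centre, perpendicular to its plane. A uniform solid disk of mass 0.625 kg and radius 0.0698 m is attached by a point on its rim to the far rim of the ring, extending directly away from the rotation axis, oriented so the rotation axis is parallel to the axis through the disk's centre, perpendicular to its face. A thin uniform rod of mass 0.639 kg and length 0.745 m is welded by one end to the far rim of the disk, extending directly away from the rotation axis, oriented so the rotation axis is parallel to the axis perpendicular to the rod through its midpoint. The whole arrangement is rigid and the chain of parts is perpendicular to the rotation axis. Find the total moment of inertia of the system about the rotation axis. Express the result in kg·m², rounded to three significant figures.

Thin ring: I_cm = MR² = (2.79)(0.383)² = 0.40926 kg·m²; axis through the centre, so I = 0.40926 kg·m².
Solid disk: I_cm = (1/2)MR² = (1/2)(0.625)(0.0698)² = 0.0015225 kg·m²; centre at d = 0.383 + 0.0698 = 0.4528 m, so the parallel axis theorem gives I = 0.0015225 + (0.625)(0.4528)² = 0.12966 kg·m².
Thin rod: I_cm = (1/12)ML² = (1/12)(0.639)(0.745)² = 0.029555 kg·m²; centre at d = 0.383 + 0.0698 + 0.0698 + 0.3725 = 0.8951 m, so the parallel axis theorem gives I = 0.029555 + (0.639)(0.8951)² = 0.54152 kg·m².
Total I = 0.40926 + 0.12966 + 0.54152 = 1.0805 kg·m².

1.08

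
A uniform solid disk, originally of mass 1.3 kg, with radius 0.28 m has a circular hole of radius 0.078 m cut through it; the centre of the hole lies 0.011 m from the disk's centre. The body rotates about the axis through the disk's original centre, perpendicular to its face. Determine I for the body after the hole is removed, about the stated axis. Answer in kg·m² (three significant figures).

0.0506

Unpierced body about its centre: I₀ = (1/2)MR² = (1/2)(1.3)(0.28)² = 0.05096 kg·m².
The removed disk has mass m = M·(r/R)² = (1.3)(0.078/0.28)² = 0.10088 kg (same uniform areal density).
Its moment of inertia about the rotation axis (parallel-axis theorem): I_hole = (1/2)mr² + md² = (1/2)(0.10088)(0.078)² + (0.10088)(0.011)² = 0.00031909 kg·m².
Treating the hole as negative mass, I = I₀ − I_hole = 0.05096 − 0.00031909 = 0.050641 kg·m².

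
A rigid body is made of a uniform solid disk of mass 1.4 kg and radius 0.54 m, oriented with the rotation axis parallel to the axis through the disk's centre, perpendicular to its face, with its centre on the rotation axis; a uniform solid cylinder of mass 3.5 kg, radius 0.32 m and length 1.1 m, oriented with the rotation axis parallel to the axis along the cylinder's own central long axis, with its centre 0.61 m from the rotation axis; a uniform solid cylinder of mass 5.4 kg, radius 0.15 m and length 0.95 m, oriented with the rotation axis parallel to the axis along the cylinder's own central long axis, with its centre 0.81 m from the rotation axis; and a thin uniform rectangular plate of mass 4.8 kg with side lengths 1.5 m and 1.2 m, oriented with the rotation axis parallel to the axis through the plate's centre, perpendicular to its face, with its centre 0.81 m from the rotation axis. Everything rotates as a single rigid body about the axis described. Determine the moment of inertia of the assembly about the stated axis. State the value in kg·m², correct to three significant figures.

9.91

Solid disk: I_cm = (1/2)MR² = (1/2)(1.4)(0.54)² = 0.20412 kg·m²; axis through the centre, so I = 0.20412 kg·m².
Solid cylinder: I_cm = (1/2)MR² = (1/2)(3.5)(0.32)² = 0.1792 kg·m²; centre at d = 0.61 m, so I = I_cm + Md² gives I = 0.1792 + (3.5)(0.61)² = 1.4815 kg·m².
Solid cylinder: I_cm = (1/2)MR² = (1/2)(5.4)(0.15)² = 0.06075 kg·m²; centre at d = 0.81 m, so I = I_cm + Md² gives I = 0.06075 + (5.4)(0.81)² = 3.6037 kg·m².
Rectangular plate: I_cm = (1/12)M(a²+b²) = (1/12)(4.8)[(1.5)² + (1.2)²] = 1.476 kg·m²; centre at d = 0.81 m, so I = I_cm + Md² gives I = 1.476 + (4.8)(0.81)² = 4.6253 kg·m².
Total I = 0.20412 + 1.4815 + 3.6037 + 4.6253 = 9.9146 kg·m².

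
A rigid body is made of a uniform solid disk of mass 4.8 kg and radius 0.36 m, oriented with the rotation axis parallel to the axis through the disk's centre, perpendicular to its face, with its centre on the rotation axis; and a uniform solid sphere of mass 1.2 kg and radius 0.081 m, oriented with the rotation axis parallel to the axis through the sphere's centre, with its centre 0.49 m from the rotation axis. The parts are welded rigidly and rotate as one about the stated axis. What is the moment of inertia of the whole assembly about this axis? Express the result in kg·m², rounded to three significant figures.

0.602

Solid disk: I_cm = (1/2)MR² = (1/2)(4.8)(0.36)² = 0.31104 kg·m²; axis through the centre, so I = 0.31104 kg·m².
Solid sphere: I_cm = (2/5)MR² = (2/5)(1.2)(0.081)² = 0.0031493 kg·m²; centre at d = 0.49 m, so I = I_cm + Md² gives I = 0.0031493 + (1.2)(0.49)² = 0.29127 kg·m².
Total I = 0.31104 + 0.29127 = 0.60231 kg·m².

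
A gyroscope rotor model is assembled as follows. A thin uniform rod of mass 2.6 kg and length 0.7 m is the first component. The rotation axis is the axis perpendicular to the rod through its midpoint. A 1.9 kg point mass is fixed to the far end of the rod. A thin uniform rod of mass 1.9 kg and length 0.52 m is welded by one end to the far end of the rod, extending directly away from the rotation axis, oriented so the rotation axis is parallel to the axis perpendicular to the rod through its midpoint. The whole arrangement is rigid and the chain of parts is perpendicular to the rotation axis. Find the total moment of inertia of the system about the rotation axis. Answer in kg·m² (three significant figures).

1.09

Thin rod: I_cm = (1/12)ML² = (1/12)(2.6)(0.7)² = 0.10617 kg·m²; axis through the centre, so I = 0.10617 kg·m².
Point mass: I_cm = 0; centre at d = 0.35 m, so I = I_cm + Md² gives I = 0 + (1.9)(0.35)² = 0.23275 kg·m².
Thin rod: I_cm = (1/12)ML² = (1/12)(1.9)(0.52)² = 0.042813 kg·m²; centre at d = 0.35 + 0.26 = 0.61 m, so I = I_cm + Md² gives I = 0.042813 + (1.9)(0.61)² = 0.7498 kg·m².
Total I = 0.10617 + 0.23275 + 0.7498 = 1.0887 kg·m².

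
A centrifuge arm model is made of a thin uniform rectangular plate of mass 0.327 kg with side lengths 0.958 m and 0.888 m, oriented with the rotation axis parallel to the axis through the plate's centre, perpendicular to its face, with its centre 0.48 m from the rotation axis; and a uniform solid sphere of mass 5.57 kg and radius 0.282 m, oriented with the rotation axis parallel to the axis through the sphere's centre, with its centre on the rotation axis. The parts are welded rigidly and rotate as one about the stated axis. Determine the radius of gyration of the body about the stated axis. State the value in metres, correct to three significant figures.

Rectangular plate: I_cm = (1/12)M(a²+b²) = (1/12)(0.327)[(0.958)² + (0.888)²] = 0.046497 kg m²; centre at d = 0.48 m, so I = I_cm + Md² gives I = 0.046497 + (0.327)(0.48)² = 0.12184 kg m².
Solid sphere: I_cm = (2/5)MR² = (2/5)(5.57)(0.282)² = 0.17718 kg m²; axis through the centre, so I = 0.17718 kg m².
Total I = 0.29902 kg m²; total mass M = 5.897 kg.
k = √(I/M) = √(0.29902/5.897) = 0.22518 m.

0.225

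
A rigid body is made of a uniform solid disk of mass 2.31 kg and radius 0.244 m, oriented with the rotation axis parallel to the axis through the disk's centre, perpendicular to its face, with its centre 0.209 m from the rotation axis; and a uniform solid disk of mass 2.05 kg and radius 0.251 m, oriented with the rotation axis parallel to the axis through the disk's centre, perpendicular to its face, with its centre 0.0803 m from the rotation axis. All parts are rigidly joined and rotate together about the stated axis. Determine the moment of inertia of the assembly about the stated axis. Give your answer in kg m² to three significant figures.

Solid disk: I_cm = (1/2)MR² = (1/2)(2.31)(0.244)² = 0.068764 kg m²; centre at d = 0.209 m, so I = I_cm + Md² gives I = 0.068764 + (2.31)(0.209)² = 0.16967 kg m².
Solid disk: I_cm = (1/2)MR² = (1/2)(2.05)(0.251)² = 0.064576 kg m²; centre at d = 0.0803 m, so I = I_cm + Md² gives I = 0.064576 + (2.05)(0.0803)² = 0.077795 kg m².
Total I = 0.16967 + 0.077795 = 0.24746 kg m².

0.247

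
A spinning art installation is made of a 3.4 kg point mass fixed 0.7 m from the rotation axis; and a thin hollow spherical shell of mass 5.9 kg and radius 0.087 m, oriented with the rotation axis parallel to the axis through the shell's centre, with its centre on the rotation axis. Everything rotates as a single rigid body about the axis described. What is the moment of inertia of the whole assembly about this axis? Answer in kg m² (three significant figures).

1.70

Point mass: I_cm = 0; centre at d = 0.7 m, so the parallel axis theorem gives I = 0 + (3.4)(0.7)² = 1.666 kg m².
Spherical shell: I_cm = (2/3)MR² = (2/3)(5.9)(0.087)² = 0.029771 kg m²; axis through the centre, so I = 0.029771 kg m².
Total I = 1.666 + 0.029771 = 1.6958 kg m².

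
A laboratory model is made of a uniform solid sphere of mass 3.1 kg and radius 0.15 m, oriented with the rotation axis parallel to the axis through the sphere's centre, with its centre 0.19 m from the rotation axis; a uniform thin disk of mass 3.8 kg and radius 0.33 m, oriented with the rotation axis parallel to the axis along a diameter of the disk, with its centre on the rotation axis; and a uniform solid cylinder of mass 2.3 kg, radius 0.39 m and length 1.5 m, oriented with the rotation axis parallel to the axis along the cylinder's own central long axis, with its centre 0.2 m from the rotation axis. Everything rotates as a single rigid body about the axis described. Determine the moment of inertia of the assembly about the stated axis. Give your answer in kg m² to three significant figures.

0.510

Solid sphere: I_cm = (2/5)MR² = (2/5)(3.1)(0.15)² = 0.0279 kg m²; centre at d = 0.19 m, so the parallel axis theorem gives I = 0.0279 + (3.1)(0.19)² = 0.13981 kg m².
Thin disk: I_cm = (1/4)MR² = (1/4)(3.8)(0.33)² = 0.10346 kg m²; axis through the centre, so I = 0.10346 kg m².
Solid cylinder: I_cm = (1/2)MR² = (1/2)(2.3)(0.39)² = 0.17492 kg m²; centre at d = 0.2 m, so the parallel axis theorem gives I = 0.17492 + (2.3)(0.2)² = 0.26692 kg m².
Total I = 0.13981 + 0.10346 + 0.26692 = 0.51018 kg m².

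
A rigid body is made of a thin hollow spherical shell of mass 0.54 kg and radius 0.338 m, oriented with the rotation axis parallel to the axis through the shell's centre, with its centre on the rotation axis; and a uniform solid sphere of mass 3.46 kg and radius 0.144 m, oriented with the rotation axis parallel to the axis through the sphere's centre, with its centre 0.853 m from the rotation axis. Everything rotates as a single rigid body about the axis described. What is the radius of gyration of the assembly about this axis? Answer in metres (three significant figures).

Spherical shell: I_cm = (2/3)MR² = (2/3)(0.54)(0.338)² = 0.041128 kg m²; axis through the centre, so I = 0.041128 kg m².
Solid sphere: I_cm = (2/5)MR² = (2/5)(3.46)(0.144)² = 0.028699 kg m²; centre at d = 0.853 m, so the parallel axis theorem gives I = 0.028699 + (3.46)(0.853)² = 2.5462 kg m².
Total I = 2.5874 kg m²; total mass M = 4 kg.
k = √(I/M) = √(2.5874/4) = 0.80426 m.

0.804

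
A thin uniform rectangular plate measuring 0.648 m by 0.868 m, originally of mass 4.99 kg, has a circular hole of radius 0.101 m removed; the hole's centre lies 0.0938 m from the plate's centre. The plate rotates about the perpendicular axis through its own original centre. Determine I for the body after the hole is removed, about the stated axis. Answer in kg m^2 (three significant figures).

Unpierced body about its centre: I₀ = (1/12)M(a²+b²) = (1/12)(4.99)[(0.648)² + (0.868)²] = 0.48791 kg m^2.
The removed disk has mass m = M·πr²/(ab) = (4.99)·π(0.101)²/(0.648·0.868) = 0.28431 kg (same uniform areal density).
Its moment of inertia about the rotation axis (parallel-axis theorem): I_hole = (1/2)mr² + md² = (1/2)(0.28431)(0.101)² + (0.28431)(0.0938)² = 0.0039517 kg m^2.
Treating the hole as negative mass, I = I₀ − I_hole = 0.48791 − 0.0039517 = 0.48396 kg m^2.

0.484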